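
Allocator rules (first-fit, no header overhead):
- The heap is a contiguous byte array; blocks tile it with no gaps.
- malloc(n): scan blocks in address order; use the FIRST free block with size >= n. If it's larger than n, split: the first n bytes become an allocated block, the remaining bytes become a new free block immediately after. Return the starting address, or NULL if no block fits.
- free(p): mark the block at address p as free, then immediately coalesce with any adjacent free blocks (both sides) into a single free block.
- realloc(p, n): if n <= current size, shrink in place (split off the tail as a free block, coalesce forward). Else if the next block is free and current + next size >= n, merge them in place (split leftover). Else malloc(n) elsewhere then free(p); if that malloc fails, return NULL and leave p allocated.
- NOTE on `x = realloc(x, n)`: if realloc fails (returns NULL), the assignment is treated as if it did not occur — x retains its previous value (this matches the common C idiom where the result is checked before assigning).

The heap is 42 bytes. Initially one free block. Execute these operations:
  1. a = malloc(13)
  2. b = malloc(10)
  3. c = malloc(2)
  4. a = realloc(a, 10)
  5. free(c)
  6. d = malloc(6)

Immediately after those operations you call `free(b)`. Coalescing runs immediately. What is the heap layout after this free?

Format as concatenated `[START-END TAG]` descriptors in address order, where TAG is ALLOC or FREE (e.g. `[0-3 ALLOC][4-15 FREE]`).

Answer: [0-9 ALLOC][10-22 FREE][23-28 ALLOC][29-41 FREE]

Derivation:
Op 1: a = malloc(13) -> a = 0; heap: [0-12 ALLOC][13-41 FREE]
Op 2: b = malloc(10) -> b = 13; heap: [0-12 ALLOC][13-22 ALLOC][23-41 FREE]
Op 3: c = malloc(2) -> c = 23; heap: [0-12 ALLOC][13-22 ALLOC][23-24 ALLOC][25-41 FREE]
Op 4: a = realloc(a, 10) -> a = 0; heap: [0-9 ALLOC][10-12 FREE][13-22 ALLOC][23-24 ALLOC][25-41 FREE]
Op 5: free(c) -> (freed c); heap: [0-9 ALLOC][10-12 FREE][13-22 ALLOC][23-41 FREE]
Op 6: d = malloc(6) -> d = 23; heap: [0-9 ALLOC][10-12 FREE][13-22 ALLOC][23-28 ALLOC][29-41 FREE]
free(b): b = 13 -> block [13-22 ALLOC]; mark free, coalesce with adjacent free neighbors -> [0-9 ALLOC][10-22 FREE][23-28 ALLOC][29-41 FREE]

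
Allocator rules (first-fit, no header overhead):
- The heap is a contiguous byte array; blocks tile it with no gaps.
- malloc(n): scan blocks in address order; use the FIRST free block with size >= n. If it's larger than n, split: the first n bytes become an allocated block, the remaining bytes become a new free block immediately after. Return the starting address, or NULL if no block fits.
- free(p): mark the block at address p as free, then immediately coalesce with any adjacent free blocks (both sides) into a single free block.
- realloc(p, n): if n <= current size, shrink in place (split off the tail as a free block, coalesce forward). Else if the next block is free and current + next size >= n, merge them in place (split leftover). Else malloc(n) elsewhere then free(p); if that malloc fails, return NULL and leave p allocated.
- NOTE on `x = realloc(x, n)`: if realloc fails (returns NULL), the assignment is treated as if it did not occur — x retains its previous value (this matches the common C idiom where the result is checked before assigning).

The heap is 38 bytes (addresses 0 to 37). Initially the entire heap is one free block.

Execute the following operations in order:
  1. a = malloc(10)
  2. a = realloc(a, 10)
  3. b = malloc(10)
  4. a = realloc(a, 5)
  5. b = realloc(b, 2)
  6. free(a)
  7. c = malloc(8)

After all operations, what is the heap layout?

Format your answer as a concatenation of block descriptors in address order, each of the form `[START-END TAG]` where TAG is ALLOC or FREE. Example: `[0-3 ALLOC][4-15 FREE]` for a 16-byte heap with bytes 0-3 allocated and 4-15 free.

Op 1: a = malloc(10) -> a = 0; heap: [0-9 ALLOC][10-37 FREE]
Op 2: a = realloc(a, 10) -> a = 0; heap: [0-9 ALLOC][10-37 FREE]
Op 3: b = malloc(10) -> b = 10; heap: [0-9 ALLOC][10-19 ALLOC][20-37 FREE]
Op 4: a = realloc(a, 5) -> a = 0; heap: [0-4 ALLOC][5-9 FREE][10-19 ALLOC][20-37 FREE]
Op 5: b = realloc(b, 2) -> b = 10; heap: [0-4 ALLOC][5-9 FREE][10-11 ALLOC][12-37 FREE]
Op 6: free(a) -> (freed a); heap: [0-9 FREE][10-11 ALLOC][12-37 FREE]
Op 7: c = malloc(8) -> c = 0; heap: [0-7 ALLOC][8-9 FREE][10-11 ALLOC][12-37 FREE]

Answer: [0-7 ALLOC][8-9 FREE][10-11 ALLOC][12-37 FREE]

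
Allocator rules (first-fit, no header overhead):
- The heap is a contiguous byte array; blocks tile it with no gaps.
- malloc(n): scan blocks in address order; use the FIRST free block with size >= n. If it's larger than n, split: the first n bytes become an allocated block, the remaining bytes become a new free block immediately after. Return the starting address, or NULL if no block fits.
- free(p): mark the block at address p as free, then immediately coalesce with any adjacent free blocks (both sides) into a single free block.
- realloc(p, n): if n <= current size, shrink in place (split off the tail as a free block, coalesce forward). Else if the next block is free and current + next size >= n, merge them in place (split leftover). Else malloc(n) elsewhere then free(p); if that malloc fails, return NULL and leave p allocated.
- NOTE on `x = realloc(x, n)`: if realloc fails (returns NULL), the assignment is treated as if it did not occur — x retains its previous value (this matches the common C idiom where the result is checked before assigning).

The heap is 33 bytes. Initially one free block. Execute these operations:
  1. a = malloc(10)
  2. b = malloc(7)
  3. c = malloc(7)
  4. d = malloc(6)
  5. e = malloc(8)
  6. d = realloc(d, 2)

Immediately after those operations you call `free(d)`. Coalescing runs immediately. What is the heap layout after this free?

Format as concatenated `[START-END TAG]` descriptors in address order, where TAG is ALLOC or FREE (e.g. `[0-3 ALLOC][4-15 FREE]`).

Op 1: a = malloc(10) -> a = 0; heap: [0-9 ALLOC][10-32 FREE]
Op 2: b = malloc(7) -> b = 10; heap: [0-9 ALLOC][10-16 ALLOC][17-32 FREE]
Op 3: c = malloc(7) -> c = 17; heap: [0-9 ALLOC][10-16 ALLOC][17-23 ALLOC][24-32 FREE]
Op 4: d = malloc(6) -> d = 24; heap: [0-9 ALLOC][10-16 ALLOC][17-23 ALLOC][24-29 ALLOC][30-32 FREE]
Op 5: e = malloc(8) -> e = NULL; heap: [0-9 ALLOC][10-16 ALLOC][17-23 ALLOC][24-29 ALLOC][30-32 FREE]
Op 6: d = realloc(d, 2) -> d = 24; heap: [0-9 ALLOC][10-16 ALLOC][17-23 ALLOC][24-25 ALLOC][26-32 FREE]
free(d): d = 24 -> block [24-25 ALLOC]; mark free, coalesce with adjacent free neighbors -> [0-9 ALLOC][10-16 ALLOC][17-23 ALLOC][24-32 FREE]

Answer: [0-9 ALLOC][10-16 ALLOC][17-23 ALLOC][24-32 FREE]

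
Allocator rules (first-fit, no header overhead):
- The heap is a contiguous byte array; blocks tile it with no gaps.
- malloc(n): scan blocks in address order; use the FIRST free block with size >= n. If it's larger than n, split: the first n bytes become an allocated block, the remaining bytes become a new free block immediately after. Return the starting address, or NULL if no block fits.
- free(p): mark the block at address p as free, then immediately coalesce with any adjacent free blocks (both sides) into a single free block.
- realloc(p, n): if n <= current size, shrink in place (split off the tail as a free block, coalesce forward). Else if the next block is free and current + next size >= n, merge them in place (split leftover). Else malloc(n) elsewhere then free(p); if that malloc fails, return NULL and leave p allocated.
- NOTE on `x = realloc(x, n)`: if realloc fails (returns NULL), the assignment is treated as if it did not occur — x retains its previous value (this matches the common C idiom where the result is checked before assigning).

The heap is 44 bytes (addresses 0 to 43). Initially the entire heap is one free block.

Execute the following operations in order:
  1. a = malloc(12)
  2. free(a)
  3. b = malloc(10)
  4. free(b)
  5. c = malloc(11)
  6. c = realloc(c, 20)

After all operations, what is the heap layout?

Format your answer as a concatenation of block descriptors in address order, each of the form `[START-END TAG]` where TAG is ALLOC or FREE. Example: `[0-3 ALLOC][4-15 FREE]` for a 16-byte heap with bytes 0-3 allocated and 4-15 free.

Answer: [0-19 ALLOC][20-43 FREE]

Derivation:
Op 1: a = malloc(12) -> a = 0; heap: [0-11 ALLOC][12-43 FREE]
Op 2: free(a) -> (freed a); heap: [0-43 FREE]
Op 3: b = malloc(10) -> b = 0; heap: [0-9 ALLOC][10-43 FREE]
Op 4: free(b) -> (freed b); heap: [0-43 FREE]
Op 5: c = malloc(11) -> c = 0; heap: [0-10 ALLOC][11-43 FREE]
Op 6: c = realloc(c, 20) -> c = 0; heap: [0-19 ALLOC][20-43 FREE]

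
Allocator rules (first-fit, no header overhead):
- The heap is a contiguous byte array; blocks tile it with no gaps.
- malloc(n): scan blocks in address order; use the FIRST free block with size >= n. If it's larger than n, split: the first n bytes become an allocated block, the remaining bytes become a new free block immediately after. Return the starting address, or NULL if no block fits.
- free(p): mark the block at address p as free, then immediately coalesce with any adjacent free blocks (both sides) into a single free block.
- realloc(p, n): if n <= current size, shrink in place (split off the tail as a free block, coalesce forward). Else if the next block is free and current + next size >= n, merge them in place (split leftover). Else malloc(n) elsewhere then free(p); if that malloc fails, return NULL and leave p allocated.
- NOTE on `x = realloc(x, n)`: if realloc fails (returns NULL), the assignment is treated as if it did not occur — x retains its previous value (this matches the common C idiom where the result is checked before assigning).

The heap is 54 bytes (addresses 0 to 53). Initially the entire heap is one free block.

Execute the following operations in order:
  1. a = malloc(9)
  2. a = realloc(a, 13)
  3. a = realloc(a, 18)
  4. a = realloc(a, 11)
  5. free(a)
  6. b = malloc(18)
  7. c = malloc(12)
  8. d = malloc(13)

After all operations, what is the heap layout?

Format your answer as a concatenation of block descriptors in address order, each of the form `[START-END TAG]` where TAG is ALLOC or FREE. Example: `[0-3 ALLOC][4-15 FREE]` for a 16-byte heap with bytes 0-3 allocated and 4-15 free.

Op 1: a = malloc(9) -> a = 0; heap: [0-8 ALLOC][9-53 FREE]
Op 2: a = realloc(a, 13) -> a = 0; heap: [0-12 ALLOC][13-53 FREE]
Op 3: a = realloc(a, 18) -> a = 0; heap: [0-17 ALLOC][18-53 FREE]
Op 4: a = realloc(a, 11) -> a = 0; heap: [0-10 ALLOC][11-53 FREE]
Op 5: free(a) -> (freed a); heap: [0-53 FREE]
Op 6: b = malloc(18) -> b = 0; heap: [0-17 ALLOC][18-53 FREE]
Op 7: c = malloc(12) -> c = 18; heap: [0-17 ALLOC][18-29 ALLOC][30-53 FREE]
Op 8: d = malloc(13) -> d = 30; heap: [0-17 ALLOC][18-29 ALLOC][30-42 ALLOC][43-53 FREE]

Answer: [0-17 ALLOC][18-29 ALLOC][30-42 ALLOC][43-53 FREE]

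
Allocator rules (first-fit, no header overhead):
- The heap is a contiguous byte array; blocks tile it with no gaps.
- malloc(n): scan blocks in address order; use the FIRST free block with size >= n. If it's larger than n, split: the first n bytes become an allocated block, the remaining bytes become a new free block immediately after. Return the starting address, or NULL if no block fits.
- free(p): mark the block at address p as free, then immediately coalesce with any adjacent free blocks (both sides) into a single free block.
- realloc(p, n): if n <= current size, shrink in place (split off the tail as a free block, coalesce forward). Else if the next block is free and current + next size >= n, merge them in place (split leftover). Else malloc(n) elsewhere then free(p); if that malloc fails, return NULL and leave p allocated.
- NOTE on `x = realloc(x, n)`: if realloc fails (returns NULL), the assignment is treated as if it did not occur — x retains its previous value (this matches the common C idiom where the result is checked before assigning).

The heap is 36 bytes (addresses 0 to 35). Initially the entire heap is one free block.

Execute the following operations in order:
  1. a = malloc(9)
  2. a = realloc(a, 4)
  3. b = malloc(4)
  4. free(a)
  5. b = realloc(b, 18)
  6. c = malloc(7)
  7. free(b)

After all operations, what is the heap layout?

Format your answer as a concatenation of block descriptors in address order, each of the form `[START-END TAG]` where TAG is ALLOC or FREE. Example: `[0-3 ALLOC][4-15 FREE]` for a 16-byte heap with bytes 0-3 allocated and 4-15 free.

Op 1: a = malloc(9) -> a = 0; heap: [0-8 ALLOC][9-35 FREE]
Op 2: a = realloc(a, 4) -> a = 0; heap: [0-3 ALLOC][4-35 FREE]
Op 3: b = malloc(4) -> b = 4; heap: [0-3 ALLOC][4-7 ALLOC][8-35 FREE]
Op 4: free(a) -> (freed a); heap: [0-3 FREE][4-7 ALLOC][8-35 FREE]
Op 5: b = realloc(b, 18) -> b = 4; heap: [0-3 FREE][4-21 ALLOC][22-35 FREE]
Op 6: c = malloc(7) -> c = 22; heap: [0-3 FREE][4-21 ALLOC][22-28 ALLOC][29-35 FREE]
Op 7: free(b) -> (freed b); heap: [0-21 FREE][22-28 ALLOC][29-35 FREE]

Answer: [0-21 FREE][22-28 ALLOC][29-35 FREE]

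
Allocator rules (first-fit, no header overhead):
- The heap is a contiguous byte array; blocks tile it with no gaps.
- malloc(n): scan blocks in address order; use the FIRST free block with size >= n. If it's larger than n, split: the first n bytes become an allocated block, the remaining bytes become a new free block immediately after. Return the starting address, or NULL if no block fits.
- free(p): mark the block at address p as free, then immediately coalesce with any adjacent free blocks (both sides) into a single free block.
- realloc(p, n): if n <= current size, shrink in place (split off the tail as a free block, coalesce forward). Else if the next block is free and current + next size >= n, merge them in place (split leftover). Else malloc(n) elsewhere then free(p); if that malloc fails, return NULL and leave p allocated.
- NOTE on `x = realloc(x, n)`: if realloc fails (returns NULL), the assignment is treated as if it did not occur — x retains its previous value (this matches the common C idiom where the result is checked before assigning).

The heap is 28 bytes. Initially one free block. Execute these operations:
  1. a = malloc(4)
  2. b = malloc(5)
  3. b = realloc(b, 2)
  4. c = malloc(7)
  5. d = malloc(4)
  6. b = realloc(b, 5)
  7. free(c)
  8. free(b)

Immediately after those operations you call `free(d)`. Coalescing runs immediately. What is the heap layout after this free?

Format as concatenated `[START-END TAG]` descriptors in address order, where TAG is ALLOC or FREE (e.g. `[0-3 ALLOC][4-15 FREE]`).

Op 1: a = malloc(4) -> a = 0; heap: [0-3 ALLOC][4-27 FREE]
Op 2: b = malloc(5) -> b = 4; heap: [0-3 ALLOC][4-8 ALLOC][9-27 FREE]
Op 3: b = realloc(b, 2) -> b = 4; heap: [0-3 ALLOC][4-5 ALLOC][6-27 FREE]
Op 4: c = malloc(7) -> c = 6; heap: [0-3 ALLOC][4-5 ALLOC][6-12 ALLOC][13-27 FREE]
Op 5: d = malloc(4) -> d = 13; heap: [0-3 ALLOC][4-5 ALLOC][6-12 ALLOC][13-16 ALLOC][17-27 FREE]
Op 6: b = realloc(b, 5) -> b = 17; heap: [0-3 ALLOC][4-5 FREE][6-12 ALLOC][13-16 ALLOC][17-21 ALLOC][22-27 FREE]
Op 7: free(c) -> (freed c); heap: [0-3 ALLOC][4-12 FREE][13-16 ALLOC][17-21 ALLOC][22-27 FREE]
Op 8: free(b) -> (freed b); heap: [0-3 ALLOC][4-12 FREE][13-16 ALLOC][17-27 FREE]
free(d): d = 13 -> block [13-16 ALLOC]; mark free, coalesce with adjacent free neighbors -> [0-3 ALLOC][4-27 FREE]

Answer: [0-3 ALLOC][4-27 FREE]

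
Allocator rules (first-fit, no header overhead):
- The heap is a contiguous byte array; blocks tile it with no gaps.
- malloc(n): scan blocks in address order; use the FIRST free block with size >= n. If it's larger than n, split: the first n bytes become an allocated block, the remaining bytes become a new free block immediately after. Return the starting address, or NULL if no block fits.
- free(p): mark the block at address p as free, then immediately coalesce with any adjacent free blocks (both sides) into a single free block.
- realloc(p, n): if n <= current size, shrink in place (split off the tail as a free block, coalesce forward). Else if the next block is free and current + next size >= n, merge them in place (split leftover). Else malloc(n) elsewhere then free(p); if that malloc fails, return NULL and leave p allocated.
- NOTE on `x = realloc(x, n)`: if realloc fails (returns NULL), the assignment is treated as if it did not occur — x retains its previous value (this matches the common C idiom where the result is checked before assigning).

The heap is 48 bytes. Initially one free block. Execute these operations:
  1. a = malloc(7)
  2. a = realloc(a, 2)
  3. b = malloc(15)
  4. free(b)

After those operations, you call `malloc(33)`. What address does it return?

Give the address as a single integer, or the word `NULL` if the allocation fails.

Op 1: a = malloc(7) -> a = 0; heap: [0-6 ALLOC][7-47 FREE]
Op 2: a = realloc(a, 2) -> a = 0; heap: [0-1 ALLOC][2-47 FREE]
Op 3: b = malloc(15) -> b = 2; heap: [0-1 ALLOC][2-16 ALLOC][17-47 FREE]
Op 4: free(b) -> (freed b); heap: [0-1 ALLOC][2-47 FREE]
malloc(33): first-fit scan over [0-1 ALLOC][2-47 FREE] -> 2

Answer: 2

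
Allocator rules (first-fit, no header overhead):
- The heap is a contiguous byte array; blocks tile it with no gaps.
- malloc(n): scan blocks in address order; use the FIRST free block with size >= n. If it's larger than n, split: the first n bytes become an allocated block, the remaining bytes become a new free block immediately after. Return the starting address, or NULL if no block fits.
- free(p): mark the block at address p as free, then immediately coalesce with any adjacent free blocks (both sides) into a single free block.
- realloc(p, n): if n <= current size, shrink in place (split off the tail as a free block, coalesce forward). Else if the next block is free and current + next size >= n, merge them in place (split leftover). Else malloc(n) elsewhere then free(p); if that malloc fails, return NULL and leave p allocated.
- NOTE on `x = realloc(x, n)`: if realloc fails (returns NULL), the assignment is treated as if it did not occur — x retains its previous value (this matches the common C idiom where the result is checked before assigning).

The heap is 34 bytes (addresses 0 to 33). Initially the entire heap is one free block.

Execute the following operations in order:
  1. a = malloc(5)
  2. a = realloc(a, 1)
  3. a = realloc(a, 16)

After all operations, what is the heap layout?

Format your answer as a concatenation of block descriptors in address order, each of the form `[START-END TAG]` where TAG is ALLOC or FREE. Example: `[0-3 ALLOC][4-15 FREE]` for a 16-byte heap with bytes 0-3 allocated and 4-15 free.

Op 1: a = malloc(5) -> a = 0; heap: [0-4 ALLOC][5-33 FREE]
Op 2: a = realloc(a, 1) -> a = 0; heap: [0-0 ALLOC][1-33 FREE]
Op 3: a = realloc(a, 16) -> a = 0; heap: [0-15 ALLOC][16-33 FREE]

Answer: [0-15 ALLOC][16-33 FREE]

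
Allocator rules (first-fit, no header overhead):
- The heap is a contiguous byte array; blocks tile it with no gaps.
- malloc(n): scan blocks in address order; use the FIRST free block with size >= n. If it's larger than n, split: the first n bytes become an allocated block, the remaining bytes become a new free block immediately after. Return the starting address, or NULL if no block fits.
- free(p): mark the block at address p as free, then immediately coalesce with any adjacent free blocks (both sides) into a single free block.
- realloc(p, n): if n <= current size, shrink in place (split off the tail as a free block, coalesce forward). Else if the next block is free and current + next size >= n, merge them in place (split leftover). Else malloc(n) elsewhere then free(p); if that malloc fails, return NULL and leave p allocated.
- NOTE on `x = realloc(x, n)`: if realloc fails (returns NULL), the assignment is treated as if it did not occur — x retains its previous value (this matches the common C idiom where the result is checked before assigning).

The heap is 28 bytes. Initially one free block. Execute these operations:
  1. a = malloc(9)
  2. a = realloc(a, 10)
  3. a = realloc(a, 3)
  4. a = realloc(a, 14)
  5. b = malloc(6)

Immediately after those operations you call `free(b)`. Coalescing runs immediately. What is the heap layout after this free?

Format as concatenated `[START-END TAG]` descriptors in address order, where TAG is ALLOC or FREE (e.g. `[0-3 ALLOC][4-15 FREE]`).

Answer: [0-13 ALLOC][14-27 FREE]

Derivation:
Op 1: a = malloc(9) -> a = 0; heap: [0-8 ALLOC][9-27 FREE]
Op 2: a = realloc(a, 10) -> a = 0; heap: [0-9 ALLOC][10-27 FREE]
Op 3: a = realloc(a, 3) -> a = 0; heap: [0-2 ALLOC][3-27 FREE]
Op 4: a = realloc(a, 14) -> a = 0; heap: [0-13 ALLOC][14-27 FREE]
Op 5: b = malloc(6) -> b = 14; heap: [0-13 ALLOC][14-19 ALLOC][20-27 FREE]
free(b): b = 14 -> block [14-19 ALLOC]; mark free, coalesce with adjacent free neighbors -> [0-13 ALLOC][14-27 FREE]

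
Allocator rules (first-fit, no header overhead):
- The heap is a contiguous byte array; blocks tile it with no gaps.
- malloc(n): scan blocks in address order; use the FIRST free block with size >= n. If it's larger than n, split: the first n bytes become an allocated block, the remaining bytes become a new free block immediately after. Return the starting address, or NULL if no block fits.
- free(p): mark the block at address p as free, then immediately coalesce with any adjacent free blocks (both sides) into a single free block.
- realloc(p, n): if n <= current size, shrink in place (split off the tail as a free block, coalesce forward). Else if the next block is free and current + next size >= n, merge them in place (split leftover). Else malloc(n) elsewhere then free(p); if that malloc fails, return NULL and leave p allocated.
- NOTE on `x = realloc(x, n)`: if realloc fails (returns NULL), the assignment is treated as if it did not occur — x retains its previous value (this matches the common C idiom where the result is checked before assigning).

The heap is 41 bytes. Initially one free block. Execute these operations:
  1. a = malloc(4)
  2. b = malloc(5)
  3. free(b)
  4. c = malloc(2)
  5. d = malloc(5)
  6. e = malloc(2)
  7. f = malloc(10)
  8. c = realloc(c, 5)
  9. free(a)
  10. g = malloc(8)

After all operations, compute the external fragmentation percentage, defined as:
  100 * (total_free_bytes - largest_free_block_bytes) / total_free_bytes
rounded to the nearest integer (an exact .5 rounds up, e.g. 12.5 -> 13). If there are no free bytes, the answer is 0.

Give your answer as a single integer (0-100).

Op 1: a = malloc(4) -> a = 0; heap: [0-3 ALLOC][4-40 FREE]
Op 2: b = malloc(5) -> b = 4; heap: [0-3 ALLOC][4-8 ALLOC][9-40 FREE]
Op 3: free(b) -> (freed b); heap: [0-3 ALLOC][4-40 FREE]
Op 4: c = malloc(2) -> c = 4; heap: [0-3 ALLOC][4-5 ALLOC][6-40 FREE]
Op 5: d = malloc(5) -> d = 6; heap: [0-3 ALLOC][4-5 ALLOC][6-10 ALLOC][11-40 FREE]
Op 6: e = malloc(2) -> e = 11; heap: [0-3 ALLOC][4-5 ALLOC][6-10 ALLOC][11-12 ALLOC][13-40 FREE]
Op 7: f = malloc(10) -> f = 13; heap: [0-3 ALLOC][4-5 ALLOC][6-10 ALLOC][11-12 ALLOC][13-22 ALLOC][23-40 FREE]
Op 8: c = realloc(c, 5) -> c = 23; heap: [0-3 ALLOC][4-5 FREE][6-10 ALLOC][11-12 ALLOC][13-22 ALLOC][23-27 ALLOC][28-40 FREE]
Op 9: free(a) -> (freed a); heap: [0-5 FREE][6-10 ALLOC][11-12 ALLOC][13-22 ALLOC][23-27 ALLOC][28-40 FREE]
Op 10: g = malloc(8) -> g = 28; heap: [0-5 FREE][6-10 ALLOC][11-12 ALLOC][13-22 ALLOC][23-27 ALLOC][28-35 ALLOC][36-40 FREE]
Free blocks: [6 5] total_free=11 largest=6 -> 100*(11-6)/11 = 500/11 ≈ 45.455 -> rounds to 45

Answer: 45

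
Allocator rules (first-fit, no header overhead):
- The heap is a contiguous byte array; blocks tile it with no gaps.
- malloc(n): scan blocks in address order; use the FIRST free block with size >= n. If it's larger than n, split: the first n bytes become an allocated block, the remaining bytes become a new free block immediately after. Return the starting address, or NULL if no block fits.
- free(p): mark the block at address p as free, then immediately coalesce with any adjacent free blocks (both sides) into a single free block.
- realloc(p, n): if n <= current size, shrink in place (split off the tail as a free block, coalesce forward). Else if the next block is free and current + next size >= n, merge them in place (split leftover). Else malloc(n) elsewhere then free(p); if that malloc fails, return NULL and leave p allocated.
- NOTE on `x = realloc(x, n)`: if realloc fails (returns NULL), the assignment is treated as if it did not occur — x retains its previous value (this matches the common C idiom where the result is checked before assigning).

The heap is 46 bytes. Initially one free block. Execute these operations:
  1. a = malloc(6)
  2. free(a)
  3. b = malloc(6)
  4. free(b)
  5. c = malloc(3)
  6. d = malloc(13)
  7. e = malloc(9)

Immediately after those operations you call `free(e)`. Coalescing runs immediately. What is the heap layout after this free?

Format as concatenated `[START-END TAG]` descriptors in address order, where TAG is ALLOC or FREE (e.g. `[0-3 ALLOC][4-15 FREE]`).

Answer: [0-2 ALLOC][3-15 ALLOC][16-45 FREE]

Derivation:
Op 1: a = malloc(6) -> a = 0; heap: [0-5 ALLOC][6-45 FREE]
Op 2: free(a) -> (freed a); heap: [0-45 FREE]
Op 3: b = malloc(6) -> b = 0; heap: [0-5 ALLOC][6-45 FREE]
Op 4: free(b) -> (freed b); heap: [0-45 FREE]
Op 5: c = malloc(3) -> c = 0; heap: [0-2 ALLOC][3-45 FREE]
Op 6: d = malloc(13) -> d = 3; heap: [0-2 ALLOC][3-15 ALLOC][16-45 FREE]
Op 7: e = malloc(9) -> e = 16; heap: [0-2 ALLOC][3-15 ALLOC][16-24 ALLOC][25-45 FREE]
free(e): e = 16 -> block [16-24 ALLOC]; mark free, coalesce with adjacent free neighbors -> [0-2 ALLOC][3-15 ALLOC][16-45 FREE]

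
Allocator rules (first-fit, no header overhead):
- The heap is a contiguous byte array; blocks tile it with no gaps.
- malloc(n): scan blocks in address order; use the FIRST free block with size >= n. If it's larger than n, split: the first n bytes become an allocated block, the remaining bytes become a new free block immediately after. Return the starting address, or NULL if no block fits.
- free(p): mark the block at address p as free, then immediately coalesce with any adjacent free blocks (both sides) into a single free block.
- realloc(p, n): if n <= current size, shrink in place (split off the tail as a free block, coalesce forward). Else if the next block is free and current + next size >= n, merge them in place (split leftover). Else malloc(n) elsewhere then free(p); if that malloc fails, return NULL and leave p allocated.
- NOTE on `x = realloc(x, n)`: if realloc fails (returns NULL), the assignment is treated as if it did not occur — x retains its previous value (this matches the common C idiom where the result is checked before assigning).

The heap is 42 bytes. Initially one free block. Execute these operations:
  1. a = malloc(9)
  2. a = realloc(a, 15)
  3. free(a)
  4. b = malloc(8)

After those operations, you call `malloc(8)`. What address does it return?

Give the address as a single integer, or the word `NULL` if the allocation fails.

Op 1: a = malloc(9) -> a = 0; heap: [0-8 ALLOC][9-41 FREE]
Op 2: a = realloc(a, 15) -> a = 0; heap: [0-14 ALLOC][15-41 FREE]
Op 3: free(a) -> (freed a); heap: [0-41 FREE]
Op 4: b = malloc(8) -> b = 0; heap: [0-7 ALLOC][8-41 FREE]
malloc(8): first-fit scan over [0-7 ALLOC][8-41 FREE] -> 8

Answer: 8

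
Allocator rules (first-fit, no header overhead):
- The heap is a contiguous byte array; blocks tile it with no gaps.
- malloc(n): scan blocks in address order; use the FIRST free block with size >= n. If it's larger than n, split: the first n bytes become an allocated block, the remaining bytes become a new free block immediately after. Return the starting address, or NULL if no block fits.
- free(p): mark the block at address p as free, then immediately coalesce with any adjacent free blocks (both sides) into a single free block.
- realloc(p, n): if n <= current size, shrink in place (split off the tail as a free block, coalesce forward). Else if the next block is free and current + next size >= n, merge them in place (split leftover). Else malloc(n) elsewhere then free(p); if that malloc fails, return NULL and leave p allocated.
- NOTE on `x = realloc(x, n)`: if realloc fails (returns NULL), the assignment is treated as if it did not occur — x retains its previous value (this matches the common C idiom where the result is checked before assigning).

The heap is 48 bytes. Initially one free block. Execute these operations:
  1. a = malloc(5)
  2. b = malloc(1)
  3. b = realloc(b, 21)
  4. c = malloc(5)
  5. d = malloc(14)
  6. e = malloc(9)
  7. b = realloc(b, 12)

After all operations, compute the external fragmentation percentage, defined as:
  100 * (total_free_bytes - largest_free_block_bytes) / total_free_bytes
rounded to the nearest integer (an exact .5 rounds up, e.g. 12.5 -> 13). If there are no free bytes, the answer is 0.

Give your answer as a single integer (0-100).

Answer: 25

Derivation:
Op 1: a = malloc(5) -> a = 0; heap: [0-4 ALLOC][5-47 FREE]
Op 2: b = malloc(1) -> b = 5; heap: [0-4 ALLOC][5-5 ALLOC][6-47 FREE]
Op 3: b = realloc(b, 21) -> b = 5; heap: [0-4 ALLOC][5-25 ALLOC][26-47 FREE]
Op 4: c = malloc(5) -> c = 26; heap: [0-4 ALLOC][5-25 ALLOC][26-30 ALLOC][31-47 FREE]
Op 5: d = malloc(14) -> d = 31; heap: [0-4 ALLOC][5-25 ALLOC][26-30 ALLOC][31-44 ALLOC][45-47 FREE]
Op 6: e = malloc(9) -> e = NULL; heap: [0-4 ALLOC][5-25 ALLOC][26-30 ALLOC][31-44 ALLOC][45-47 FREE]
Op 7: b = realloc(b, 12) -> b = 5; heap: [0-4 ALLOC][5-16 ALLOC][17-25 FREE][26-30 ALLOC][31-44 ALLOC][45-47 FREE]
Free blocks: [9 3] total_free=12 largest=9 -> 100*(12-9)/12 = 300/12 = 25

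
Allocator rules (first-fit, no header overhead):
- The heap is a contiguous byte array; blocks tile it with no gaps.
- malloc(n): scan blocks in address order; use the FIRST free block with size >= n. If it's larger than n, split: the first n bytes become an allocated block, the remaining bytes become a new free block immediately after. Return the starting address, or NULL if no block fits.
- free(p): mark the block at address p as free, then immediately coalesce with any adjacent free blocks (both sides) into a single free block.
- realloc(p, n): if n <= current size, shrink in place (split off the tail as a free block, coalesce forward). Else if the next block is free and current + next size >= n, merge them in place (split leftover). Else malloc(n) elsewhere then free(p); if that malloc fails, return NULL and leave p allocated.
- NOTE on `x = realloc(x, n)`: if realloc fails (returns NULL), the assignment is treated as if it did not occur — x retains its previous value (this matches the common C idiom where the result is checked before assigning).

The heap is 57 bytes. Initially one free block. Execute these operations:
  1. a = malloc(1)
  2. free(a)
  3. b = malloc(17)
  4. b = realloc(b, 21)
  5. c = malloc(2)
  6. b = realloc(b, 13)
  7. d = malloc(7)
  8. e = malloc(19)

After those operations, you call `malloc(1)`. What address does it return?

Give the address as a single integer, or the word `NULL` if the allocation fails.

Answer: 20

Derivation:
Op 1: a = malloc(1) -> a = 0; heap: [0-0 ALLOC][1-56 FREE]
Op 2: free(a) -> (freed a); heap: [0-56 FREE]
Op 3: b = malloc(17) -> b = 0; heap: [0-16 ALLOC][17-56 FREE]
Op 4: b = realloc(b, 21) -> b = 0; heap: [0-20 ALLOC][21-56 FREE]
Op 5: c = malloc(2) -> c = 21; heap: [0-20 ALLOC][21-22 ALLOC][23-56 FREE]
Op 6: b = realloc(b, 13) -> b = 0; heap: [0-12 ALLOC][13-20 FREE][21-22 ALLOC][23-56 FREE]
Op 7: d = malloc(7) -> d = 13; heap: [0-12 ALLOC][13-19 ALLOC][20-20 FREE][21-22 ALLOC][23-56 FREE]
Op 8: e = malloc(19) -> e = 23; heap: [0-12 ALLOC][13-19 ALLOC][20-20 FREE][21-22 ALLOC][23-41 ALLOC][42-56 FREE]
malloc(1): first-fit scan over [0-12 ALLOC][13-19 ALLOC][20-20 FREE][21-22 ALLOC][23-41 ALLOC][42-56 FREE] -> 20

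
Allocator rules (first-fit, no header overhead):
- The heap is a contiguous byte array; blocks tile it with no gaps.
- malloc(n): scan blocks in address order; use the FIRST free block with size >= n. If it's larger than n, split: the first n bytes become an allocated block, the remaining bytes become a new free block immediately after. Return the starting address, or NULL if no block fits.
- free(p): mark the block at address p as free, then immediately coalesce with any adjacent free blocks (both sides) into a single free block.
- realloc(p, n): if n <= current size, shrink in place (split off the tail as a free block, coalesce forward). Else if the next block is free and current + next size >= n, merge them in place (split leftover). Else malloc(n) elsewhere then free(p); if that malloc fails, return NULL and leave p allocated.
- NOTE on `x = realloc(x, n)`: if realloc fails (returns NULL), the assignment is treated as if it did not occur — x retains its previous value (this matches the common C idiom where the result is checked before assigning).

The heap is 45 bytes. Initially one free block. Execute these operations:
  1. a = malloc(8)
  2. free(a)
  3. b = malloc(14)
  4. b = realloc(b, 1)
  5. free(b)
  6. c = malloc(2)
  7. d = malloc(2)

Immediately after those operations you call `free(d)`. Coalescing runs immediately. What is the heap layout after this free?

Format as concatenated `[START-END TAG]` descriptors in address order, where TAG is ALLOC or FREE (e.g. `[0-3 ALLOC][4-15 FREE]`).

Answer: [0-1 ALLOC][2-44 FREE]

Derivation:
Op 1: a = malloc(8) -> a = 0; heap: [0-7 ALLOC][8-44 FREE]
Op 2: free(a) -> (freed a); heap: [0-44 FREE]
Op 3: b = malloc(14) -> b = 0; heap: [0-13 ALLOC][14-44 FREE]
Op 4: b = realloc(b, 1) -> b = 0; heap: [0-0 ALLOC][1-44 FREE]
Op 5: free(b) -> (freed b); heap: [0-44 FREE]
Op 6: c = malloc(2) -> c = 0; heap: [0-1 ALLOC][2-44 FREE]
Op 7: d = malloc(2) -> d = 2; heap: [0-1 ALLOC][2-3 ALLOC][4-44 FREE]
free(d): d = 2 -> block [2-3 ALLOC]; mark free, coalesce with adjacent free neighbors -> [0-1 ALLOC][2-44 FREE]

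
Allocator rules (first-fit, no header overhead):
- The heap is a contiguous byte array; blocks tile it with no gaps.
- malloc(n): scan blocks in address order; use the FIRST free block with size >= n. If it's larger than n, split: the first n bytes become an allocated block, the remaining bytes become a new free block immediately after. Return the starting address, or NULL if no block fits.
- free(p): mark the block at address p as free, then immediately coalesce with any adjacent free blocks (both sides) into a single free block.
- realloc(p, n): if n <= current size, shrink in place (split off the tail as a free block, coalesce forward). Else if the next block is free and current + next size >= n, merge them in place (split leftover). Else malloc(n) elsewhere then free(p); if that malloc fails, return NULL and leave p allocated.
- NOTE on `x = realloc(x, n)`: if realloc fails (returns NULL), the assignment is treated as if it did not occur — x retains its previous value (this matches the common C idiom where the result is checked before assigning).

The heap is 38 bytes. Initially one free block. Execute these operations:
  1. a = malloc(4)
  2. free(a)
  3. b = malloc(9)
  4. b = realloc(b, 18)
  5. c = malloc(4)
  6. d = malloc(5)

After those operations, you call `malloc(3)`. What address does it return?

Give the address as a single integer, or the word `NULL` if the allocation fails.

Answer: 27

Derivation:
Op 1: a = malloc(4) -> a = 0; heap: [0-3 ALLOC][4-37 FREE]
Op 2: free(a) -> (freed a); heap: [0-37 FREE]
Op 3: b = malloc(9) -> b = 0; heap: [0-8 ALLOC][9-37 FREE]
Op 4: b = realloc(b, 18) -> b = 0; heap: [0-17 ALLOC][18-37 FREE]
Op 5: c = malloc(4) -> c = 18; heap: [0-17 ALLOC][18-21 ALLOC][22-37 FREE]
Op 6: d = malloc(5) -> d = 22; heap: [0-17 ALLOC][18-21 ALLOC][22-26 ALLOC][27-37 FREE]
malloc(3): first-fit scan over [0-17 ALLOC][18-21 ALLOC][22-26 ALLOC][27-37 FREE] -> 27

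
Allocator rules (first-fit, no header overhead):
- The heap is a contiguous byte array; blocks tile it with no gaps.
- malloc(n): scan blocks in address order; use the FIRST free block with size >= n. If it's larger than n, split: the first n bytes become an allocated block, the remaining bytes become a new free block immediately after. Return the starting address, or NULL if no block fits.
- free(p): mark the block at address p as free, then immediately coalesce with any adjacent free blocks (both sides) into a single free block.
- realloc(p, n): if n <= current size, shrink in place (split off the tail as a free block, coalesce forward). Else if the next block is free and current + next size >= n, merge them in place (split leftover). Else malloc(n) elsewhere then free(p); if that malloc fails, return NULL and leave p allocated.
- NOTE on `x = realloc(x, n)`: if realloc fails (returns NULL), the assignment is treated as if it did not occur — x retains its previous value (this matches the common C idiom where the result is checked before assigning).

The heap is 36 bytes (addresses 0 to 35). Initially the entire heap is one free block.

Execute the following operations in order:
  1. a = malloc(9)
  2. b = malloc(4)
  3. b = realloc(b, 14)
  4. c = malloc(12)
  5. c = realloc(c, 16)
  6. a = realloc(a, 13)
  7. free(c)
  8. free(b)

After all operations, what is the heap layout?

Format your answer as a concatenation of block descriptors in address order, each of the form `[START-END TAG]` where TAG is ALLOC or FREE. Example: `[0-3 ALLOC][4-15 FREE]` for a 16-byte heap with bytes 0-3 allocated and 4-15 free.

Op 1: a = malloc(9) -> a = 0; heap: [0-8 ALLOC][9-35 FREE]
Op 2: b = malloc(4) -> b = 9; heap: [0-8 ALLOC][9-12 ALLOC][13-35 FREE]
Op 3: b = realloc(b, 14) -> b = 9; heap: [0-8 ALLOC][9-22 ALLOC][23-35 FREE]
Op 4: c = malloc(12) -> c = 23; heap: [0-8 ALLOC][9-22 ALLOC][23-34 ALLOC][35-35 FREE]
Op 5: c = realloc(c, 16) -> NULL (c unchanged); heap: [0-8 ALLOC][9-22 ALLOC][23-34 ALLOC][35-35 FREE]
Op 6: a = realloc(a, 13) -> NULL (a unchanged); heap: [0-8 ALLOC][9-22 ALLOC][23-34 ALLOC][35-35 FREE]
Op 7: free(c) -> (freed c); heap: [0-8 ALLOC][9-22 ALLOC][23-35 FREE]
Op 8: free(b) -> (freed b); heap: [0-8 ALLOC][9-35 FREE]

Answer: [0-8 ALLOC][9-35 FREE]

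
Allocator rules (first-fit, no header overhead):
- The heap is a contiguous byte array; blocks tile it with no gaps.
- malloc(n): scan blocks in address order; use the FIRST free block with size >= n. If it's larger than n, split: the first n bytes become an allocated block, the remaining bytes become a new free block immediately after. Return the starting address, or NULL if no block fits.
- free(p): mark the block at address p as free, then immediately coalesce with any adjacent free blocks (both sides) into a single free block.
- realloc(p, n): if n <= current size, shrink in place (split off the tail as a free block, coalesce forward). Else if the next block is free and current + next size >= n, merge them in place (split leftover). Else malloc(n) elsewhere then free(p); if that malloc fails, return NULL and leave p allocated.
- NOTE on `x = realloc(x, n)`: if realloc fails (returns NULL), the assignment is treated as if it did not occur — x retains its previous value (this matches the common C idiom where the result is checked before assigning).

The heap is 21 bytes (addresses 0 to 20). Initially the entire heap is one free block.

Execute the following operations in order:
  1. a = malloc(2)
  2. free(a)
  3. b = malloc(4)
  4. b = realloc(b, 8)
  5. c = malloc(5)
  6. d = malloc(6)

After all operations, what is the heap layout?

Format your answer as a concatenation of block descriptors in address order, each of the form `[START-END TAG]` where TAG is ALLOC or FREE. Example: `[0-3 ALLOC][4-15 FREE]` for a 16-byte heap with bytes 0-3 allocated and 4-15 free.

Answer: [0-7 ALLOC][8-12 ALLOC][13-18 ALLOC][19-20 FREE]

Derivation:
Op 1: a = malloc(2) -> a = 0; heap: [0-1 ALLOC][2-20 FREE]
Op 2: free(a) -> (freed a); heap: [0-20 FREE]
Op 3: b = malloc(4) -> b = 0; heap: [0-3 ALLOC][4-20 FREE]
Op 4: b = realloc(b, 8) -> b = 0; heap: [0-7 ALLOC][8-20 FREE]
Op 5: c = malloc(5) -> c = 8; heap: [0-7 ALLOC][8-12 ALLOC][13-20 FREE]
Op 6: d = malloc(6) -> d = 13; heap: [0-7 ALLOC][8-12 ALLOC][13-18 ALLOC][19-20 FREE]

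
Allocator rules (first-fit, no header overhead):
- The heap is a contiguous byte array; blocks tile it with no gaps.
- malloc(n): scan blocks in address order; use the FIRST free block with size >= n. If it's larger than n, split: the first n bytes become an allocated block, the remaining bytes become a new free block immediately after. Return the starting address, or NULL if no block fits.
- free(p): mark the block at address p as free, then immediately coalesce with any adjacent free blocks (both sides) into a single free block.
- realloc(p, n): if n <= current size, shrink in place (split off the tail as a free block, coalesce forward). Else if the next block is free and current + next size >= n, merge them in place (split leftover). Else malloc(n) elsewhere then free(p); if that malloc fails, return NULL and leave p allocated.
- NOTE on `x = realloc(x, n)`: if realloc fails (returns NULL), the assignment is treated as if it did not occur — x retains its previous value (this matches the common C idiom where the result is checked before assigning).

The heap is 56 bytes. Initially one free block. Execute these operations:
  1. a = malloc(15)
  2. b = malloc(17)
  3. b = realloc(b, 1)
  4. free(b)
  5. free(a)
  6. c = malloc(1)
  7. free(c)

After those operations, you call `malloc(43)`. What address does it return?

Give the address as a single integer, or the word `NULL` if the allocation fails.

Op 1: a = malloc(15) -> a = 0; heap: [0-14 ALLOC][15-55 FREE]
Op 2: b = malloc(17) -> b = 15; heap: [0-14 ALLOC][15-31 ALLOC][32-55 FREE]
Op 3: b = realloc(b, 1) -> b = 15; heap: [0-14 ALLOC][15-15 ALLOC][16-55 FREE]
Op 4: free(b) -> (freed b); heap: [0-14 ALLOC][15-55 FREE]
Op 5: free(a) -> (freed a); heap: [0-55 FREE]
Op 6: c = malloc(1) -> c = 0; heap: [0-0 ALLOC][1-55 FREE]
Op 7: free(c) -> (freed c); heap: [0-55 FREE]
malloc(43): first-fit scan over [0-55 FREE] -> 0

Answer: 0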